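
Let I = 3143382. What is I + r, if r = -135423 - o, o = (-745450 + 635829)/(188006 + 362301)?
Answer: 1655301003034/550307 ≈ 3.0080e+6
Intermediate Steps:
o = -109621/550307 ≈ -0.19920
r = -74524115240/550307 (r = -135423 - 1*(-109621/550307) = -135423 + 109621/550307 = -74524115240/550307 ≈ -1.3542e+5)
I + r = 3143382 - 74524115240/550307 = 1655301003034/550307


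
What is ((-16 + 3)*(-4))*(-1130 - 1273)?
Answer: -124956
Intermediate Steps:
((-16 + 3)*(-4))*(-1130 - 1273) = -13*(-4)*(-2403) = 52*(-2403) = -124956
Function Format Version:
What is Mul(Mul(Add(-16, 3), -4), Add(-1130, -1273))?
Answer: -124956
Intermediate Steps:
Mul(Mul(Add(-16, 3), -4), Add(-1130, -1273)) = Mul(Mul(-13, -4), -2403) = Mul(52, -2403) = -124956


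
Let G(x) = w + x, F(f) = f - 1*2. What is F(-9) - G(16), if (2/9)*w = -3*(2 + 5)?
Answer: 135/2 ≈ 67.500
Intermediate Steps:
w = -189/2 (w = 9*(-3*(2 + 5))/2 = 9*(-3*7)/2 = (9/2)*(-21) = -189/2 ≈ -94.500)
F(f) = -2 + f (F(f) = f - 2 = -2 + f)
G(x) = -189/2 + x
F(-9) - G(16) = (-2 - 9) - (-189/2 + 16) = -11 - 1*(-157/2) = -11 + 157/2 = 135/2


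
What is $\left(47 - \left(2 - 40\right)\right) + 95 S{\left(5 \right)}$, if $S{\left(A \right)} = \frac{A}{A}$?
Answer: $180$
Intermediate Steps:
$S{\left(A \right)} = 1$
$\left(47 - \left(2 - 40\right)\right) + 95 S{\left(5 \right)} = \left(47 - \left(2 - 40\right)\right) + 95 \cdot 1 = \left(47 - \left(2 - 40\right)\right) + 95 = \left(47 - -38\right) + 95 = \left(47 + 38\right) + 95 = 85 + 95 = 180$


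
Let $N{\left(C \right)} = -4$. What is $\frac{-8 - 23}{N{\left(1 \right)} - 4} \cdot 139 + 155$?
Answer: $\frac{5549}{8} \approx 693.63$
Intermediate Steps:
$\frac{-8 - 23}{N{\left(1 \right)} - 4} \cdot 139 + 155 = \frac{-8 - 23}{-4 - 4} \cdot 139 + 155 = - \frac{31}{-8} \cdot 139 + 155 = \left(-31\right) \left(- \frac{1}{8}\right) 139 + 155 = \frac{31}{8} \cdot 139 + 155 = \frac{4309}{8} + 155 = \frac{5549}{8}$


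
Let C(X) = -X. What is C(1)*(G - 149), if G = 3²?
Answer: 140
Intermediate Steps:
G = 9
C(1)*(G - 149) = (-1*1)*(9 - 149) = -1*(-140) = 140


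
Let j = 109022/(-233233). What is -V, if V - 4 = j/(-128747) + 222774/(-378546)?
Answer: -923299145114141/270642806096663 ≈ -3.4115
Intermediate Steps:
j = -109022/233233 (j = 109022*(-1/233233) = -109022/233233 ≈ -0.46744)
V = 923299145114141/270642806096663 (V = 4 + (-109022/233233/(-128747) + 222774/(-378546)) = 4 + (-109022/233233*(-1/128747) + 222774*(-1/378546)) = 4 + (109022/30028049051 - 37129/63091) = 4 - 159272079272511/270642806096663 = 923299145114141/270642806096663 ≈ 3.4115)
-V = -1*923299145114141/270642806096663 = -923299145114141/270642806096663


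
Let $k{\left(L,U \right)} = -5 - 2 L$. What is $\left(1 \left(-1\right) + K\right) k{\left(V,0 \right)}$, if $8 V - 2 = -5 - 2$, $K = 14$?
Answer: $- \frac{195}{4} \approx -48.75$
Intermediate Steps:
$V = - \frac{5}{8}$ ($V = \frac{1}{4} + \frac{-5 - 2}{8} = \frac{1}{4} + \frac{1}{8} \left(-7\right) = \frac{1}{4} - \frac{7}{8} = - \frac{5}{8} \approx -0.625$)
$\left(1 \left(-1\right) + K\right) k{\left(V,0 \right)} = \left(1 \left(-1\right) + 14\right) \left(-5 - - \frac{5}{4}\right) = \left(-1 + 14\right) \left(-5 + \frac{5}{4}\right) = 13 \left(- \frac{15}{4}\right) = - \frac{195}{4}$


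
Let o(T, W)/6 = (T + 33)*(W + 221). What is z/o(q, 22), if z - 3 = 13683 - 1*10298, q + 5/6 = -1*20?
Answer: 3388/17739 ≈ 0.19099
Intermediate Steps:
q = -125/6 (q = -⅚ - 1*20 = -⅚ - 20 = -125/6 ≈ -20.833)
o(T, W) = 6*(33 + T)*(221 + W) (o(T, W) = 6*((T + 33)*(W + 221)) = 6*((33 + T)*(221 + W)) = 6*(33 + T)*(221 + W))
z = 3388 (z = 3 + (13683 - 1*10298) = 3 + (13683 - 10298) = 3 + 3385 = 3388)
z/o(q, 22) = 3388/(43758 + 198*22 + 1326*(-125/6) + 6*(-125/6)*22) = 3388/(43758 + 4356 - 27625 - 2750) = 3388/17739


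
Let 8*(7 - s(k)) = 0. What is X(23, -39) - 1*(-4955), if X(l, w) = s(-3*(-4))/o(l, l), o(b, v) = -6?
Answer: 29723/6 ≈ 4953.8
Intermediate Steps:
s(k) = 7 (s(k) = 7 - ⅛*0 = 7 + 0 = 7)
X(l, w) = -7/6 (X(l, w) = 7/(-6) = 7*(-⅙) = -7/6)
X(23, -39) - 1*(-4955) = -7/6 - 1*(-4955) = -7/6 + 4955 = 29723/6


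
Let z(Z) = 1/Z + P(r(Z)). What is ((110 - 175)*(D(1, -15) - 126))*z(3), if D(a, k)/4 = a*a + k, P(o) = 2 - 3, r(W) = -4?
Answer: -23660/3 ≈ -7886.7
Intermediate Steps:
P(o) = -1
D(a, k) = 4*k + 4*a² (D(a, k) = 4*(a*a + k) = 4*(a² + k) = 4*(k + a²) = 4*k + 4*a²)
z(Z) = -1 + 1/Z (z(Z) = 1/Z - 1 = -1 + 1/Z)
((110 - 175)*(D(1, -15) - 126))*z(3) = ((110 - 175)*((4*(-15) + 4*1²) - 126))*((1 - 1*3)/3) = (-65*((-60 + 4*1) - 126))*((1 - 3)/3) = (-65*((-60 + 4) - 126))*((⅓)*(-2)) = -65*(-56 - 126)*(-⅔) = -65*(-182)*(-⅔) = 11830*(-⅔) = -23660/3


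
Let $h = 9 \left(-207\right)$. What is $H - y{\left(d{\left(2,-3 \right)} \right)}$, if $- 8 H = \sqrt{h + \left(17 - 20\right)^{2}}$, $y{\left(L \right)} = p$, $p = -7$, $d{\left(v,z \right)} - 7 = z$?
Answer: $7 - \frac{3 i \sqrt{206}}{8} \approx 7.0 - 5.3823 i$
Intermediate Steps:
$h = -1863$
$d{\left(v,z \right)} = 7 + z$
$y{\left(L \right)} = -7$
$H = - \frac{3 i \sqrt{206}}{8}$ ($H = - \frac{\sqrt{-1863 + \left(17 - 20\right)^{2}}}{8} = - \frac{\sqrt{-1863 + \left(-3\right)^{2}}}{8} = - \frac{\sqrt{-1863 + 9}}{8} = - \frac{\sqrt{-1854}}{8} = - \frac{3 i \sqrt{206}}{8} \approx - 5.3823 i$)
$H - y{\left(d{\left(2,-3 \right)} \right)} = - \frac{3 i \sqrt{206}}{8} - -7 = - \frac{3 i \sqrt{206}}{8} + 7 = 7 - \frac{3 i \sqrt{206}}{8}$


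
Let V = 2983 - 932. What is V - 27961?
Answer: -25910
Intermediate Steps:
V = 2051
V - 27961 = 2051 - 27961 = -25910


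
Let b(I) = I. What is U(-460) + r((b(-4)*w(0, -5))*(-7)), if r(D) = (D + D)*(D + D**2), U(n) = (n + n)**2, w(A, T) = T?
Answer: -4602400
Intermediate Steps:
U(n) = 4*n**2 (U(n) = (2*n)**2 = 4*n**2)
r(D) = 2*D*(D + D**2) (r(D) = (2*D)*(D + D**2) = 2*D*(D + D**2))
U(-460) + r((b(-4)*w(0, -5))*(-7)) = 4*(-460)**2 + 2*(-4*(-5)*(-7))**2*(1 - 4*(-5)*(-7)) = 4*211600 + 2*(20*(-7))**2*(1 + 20*(-7)) = 846400 + 2*(-140)**2*(1 - 140) = 846400 + 2*19600*(-139) = 846400 - 5448800 = -4602400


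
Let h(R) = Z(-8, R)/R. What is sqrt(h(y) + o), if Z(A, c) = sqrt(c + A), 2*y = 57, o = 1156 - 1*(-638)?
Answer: sqrt(5828706 + 57*sqrt(82))/57 ≈ 42.358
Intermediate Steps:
o = 1794 (o = 1156 + 638 = 1794)
y = 57/2 (y = (1/2)*57 = 57/2 ≈ 28.500)
Z(A, c) = sqrt(A + c)
h(R) = sqrt(-8 + R)/R
sqrt(h(y) + o) = sqrt(sqrt(-8 + 57/2)/(57/2) + 1794) = sqrt(2*sqrt(41/2)/57 + 1794) = sqrt(2*(sqrt(82)/2)/57 + 1794) = sqrt(sqrt(82)/57 + 1794) = sqrt(1794 + sqrt(82)/57)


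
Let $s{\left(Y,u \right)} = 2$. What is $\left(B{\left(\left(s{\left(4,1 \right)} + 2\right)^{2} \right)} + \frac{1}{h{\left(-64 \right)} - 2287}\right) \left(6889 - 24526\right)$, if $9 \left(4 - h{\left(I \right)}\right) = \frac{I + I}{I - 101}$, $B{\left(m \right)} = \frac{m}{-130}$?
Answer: $\frac{480071891193}{220374895} \approx 2178.4$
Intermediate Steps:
$B{\left(m \right)} = - \frac{m}{130}$ ($B{\left(m \right)} = m \left(- \frac{1}{130}\right) = - \frac{m}{130}$)
$h{\left(I \right)} = 4 - \frac{2 I}{9 \left(-101 + I\right)}$ ($h{\left(I \right)} = 4 - \frac{\left(I + I\right) \frac{1}{I - 101}}{9} = 4 - \frac{2 I \frac{1}{-101 + I}}{9} = 4 - \frac{2 I}{9 \left(-101 + I\right)}$)
$\left(B{\left(\left(s{\left(4,1 \right)} + 2\right)^{2} \right)} + \frac{1}{h{\left(-64 \right)} - 2287}\right) \left(6889 - 24526\right) = \left(- \frac{\left(2 + 2\right)^{2}}{130} + \frac{1}{\frac{2 \left(-1818 + 17 \left(-64\right)\right)}{9 \left(-101 - 64\right)} - 2287}\right) \left(6889 - 24526\right) = \left(- \frac{4^{2}}{130} + \frac{1}{\frac{2 \left(-1818 - 1088\right)}{9 \left(-165\right)} - 2287}\right) \left(-17637\right) = \left(\left(- \frac{1}{130}\right) 16 + \frac{1}{\frac{2}{9} \left(- \frac{1}{165}\right) \left(-2906\right) - 2287}\right) \left(-17637\right) = \left(- \frac{8}{65} + \frac{1}{\frac{5812}{1485} - 2287}\right) \left(-17637\right) = \left(- \frac{8}{65} + \frac{1}{- \frac{3390383}{1485}}\right) \left(-17637\right) = \left(- \frac{8}{65} - \frac{1485}{3390383}\right) \left(-17637\right) = \left(- \frac{27219589}{220374895}\right) \left(-17637\right) = \frac{480071891193}{220374895}$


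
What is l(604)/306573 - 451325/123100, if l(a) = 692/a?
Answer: -835718065867/227944383252 ≈ -3.6663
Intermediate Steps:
l(604)/306573 - 451325/123100 = (692/604)/306573 - 451325/123100 = (692*(1/604))*(1/306573) - 451325*1/123100 = (173/151)*(1/306573) - 18053/4924 = 173/46292523 - 18053/4924 = -835718065867/227944383252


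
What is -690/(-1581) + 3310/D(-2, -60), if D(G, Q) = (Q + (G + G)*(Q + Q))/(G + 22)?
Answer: 1749200/11067 ≈ 158.06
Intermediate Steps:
D(G, Q) = (Q + 4*G*Q)/(22 + G) (D(G, Q) = (Q + (2*G)*(2*Q))/(22 + G) = (Q + 4*G*Q)/(22 + G))
-690/(-1581) + 3310/D(-2, -60) = -690/(-1581) + 3310/((-60*(1 + 4*(-2))/(22 - 2))) = -690*(-1/1581) + 3310/((-60*(1 - 8)/20)) = 230/527 + 3310/((-60*1/20*(-7))) = 230/527 + 3310/21 = 1749200/11067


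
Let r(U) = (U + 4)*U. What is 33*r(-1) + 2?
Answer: -97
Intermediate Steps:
r(U) = U*(4 + U) (r(U) = (4 + U)*U = U*(4 + U))
33*r(-1) + 2 = 33*(-(4 - 1)) + 2 = 33*(-1*3) + 2 = 33*(-3) + 2 = -99 + 2 = -97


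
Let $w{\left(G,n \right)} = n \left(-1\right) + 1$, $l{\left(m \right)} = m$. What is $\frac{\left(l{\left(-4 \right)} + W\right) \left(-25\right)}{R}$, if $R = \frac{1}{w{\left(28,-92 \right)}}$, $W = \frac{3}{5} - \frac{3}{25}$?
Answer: $8184$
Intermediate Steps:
$W = \frac{12}{25}$ ($W = 3 \cdot \frac{1}{5} - \frac{3}{25} = \frac{3}{5} - \frac{3}{25} = \frac{12}{25} \approx 0.48$)
$w{\left(G,n \right)} = 1 - n$ ($w{\left(G,n \right)} = - n + 1 = 1 - n$)
$R = \frac{1}{93}$ ($R = \frac{1}{1 - -92} = \frac{1}{1 + 92} = \frac{1}{93} \approx 0.010753$)
$\frac{\left(l{\left(-4 \right)} + W\right) \left(-25\right)}{R} = \left(-4 + \frac{12}{25}\right) \left(-25\right) \frac{1}{\frac{1}{93}} = \left(- \frac{88}{25}\right) \left(-25\right) 93 = 88 \cdot 93 = 8184$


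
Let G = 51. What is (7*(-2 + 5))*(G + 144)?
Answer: 4095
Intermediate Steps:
(7*(-2 + 5))*(G + 144) = (7*(-2 + 5))*(51 + 144) = (7*3)*195 = 21*195 = 4095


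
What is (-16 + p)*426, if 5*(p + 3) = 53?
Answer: -17892/5 ≈ -3578.4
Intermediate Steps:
p = 38/5 (p = -3 + (⅕)*53 = -3 + 53/5 = 38/5 ≈ 7.6000)
(-16 + p)*426 = (-16 + 38/5)*426 = -42/5*426 = -17892/5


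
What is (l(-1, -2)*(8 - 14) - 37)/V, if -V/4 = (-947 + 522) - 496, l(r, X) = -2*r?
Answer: -49/3684 ≈ -0.013301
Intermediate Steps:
V = 3684 (V = -4*((-947 + 522) - 496) = -4*(-425 - 496) = -4*(-921) = 3684)
(l(-1, -2)*(8 - 14) - 37)/V = ((-2*(-1))*(8 - 14) - 37)/3684 = (2*(-6) - 37)*(1/3684) = (-12 - 37)*(1/3684) = -49*1/3684 = -49/3684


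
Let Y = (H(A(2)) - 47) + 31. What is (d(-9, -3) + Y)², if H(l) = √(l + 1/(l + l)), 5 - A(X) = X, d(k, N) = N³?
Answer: (258 - √114)²/36 ≈ 1699.1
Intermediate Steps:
A(X) = 5 - X
H(l) = √(l + 1/(2*l))
Y = -16 + √114/6 (Y = (√(2/(5 - 1*2) + 4*(5 - 1*2))/2 - 47) + 31 = (√(2/(5 - 2) + 4*(5 - 2))/2 - 47) + 31 = (√(2/3 + 4*3)/2 - 47) + 31 = (√(2*(⅓) + 12)/2 - 47) + 31 = (√(⅔ + 12)/2 - 47) + 31 = (√(38/3)/2 - 47) + 31 = ((√114/3)/2 - 47) + 31 = (√114/6 - 47) + 31 = (-47 + √114/6) + 31 = -16 + √114/6 ≈ -14.220)
(d(-9, -3) + Y)² = ((-3)³ + (-16 + √114/6))² = (-27 + (-16 + √114/6))² = (-43 + √114/6)²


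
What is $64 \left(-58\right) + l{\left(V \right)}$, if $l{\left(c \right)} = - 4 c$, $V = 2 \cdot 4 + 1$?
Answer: $-3748$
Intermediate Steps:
$V = 9$ ($V = 8 + 1 = 9$)
$64 \left(-58\right) + l{\left(V \right)} = 64 \left(-58\right) - 36 = -3712 - 36 = -3748$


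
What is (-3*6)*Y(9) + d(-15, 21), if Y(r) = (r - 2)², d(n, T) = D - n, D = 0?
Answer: -867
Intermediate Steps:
d(n, T) = -n (d(n, T) = 0 - n = -n)
Y(r) = (-2 + r)²
(-3*6)*Y(9) + d(-15, 21) = (-3*6)*(-2 + 9)² - 1*(-15) = -18*7² + 15 = -18*49 + 15 = -882 + 15 = -867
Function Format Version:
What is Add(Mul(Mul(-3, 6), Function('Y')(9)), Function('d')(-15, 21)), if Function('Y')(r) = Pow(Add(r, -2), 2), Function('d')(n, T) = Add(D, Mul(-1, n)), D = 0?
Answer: -867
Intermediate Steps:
Function('d')(n, T) = Mul(-1, n) (Function('d')(n, T) = Add(0, Mul(-1, n)) = Mul(-1, n))
Function('Y')(r) = Pow(Add(-2, r), 2)
Add(Mul(Mul(-3, 6), Function('Y')(9)), Function('d')(-15, 21)) = Add(Mul(Mul(-3, 6), Pow(Add(-2, 9), 2)), Mul(-1, -15)) = Add(Mul(-18, Pow(7, 2)), 15) = Add(Mul(-18, 49), 15) = Add(-882, 15) = -867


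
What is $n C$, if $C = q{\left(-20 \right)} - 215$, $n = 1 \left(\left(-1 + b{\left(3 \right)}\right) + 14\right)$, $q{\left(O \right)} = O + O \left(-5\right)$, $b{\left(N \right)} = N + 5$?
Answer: $-2835$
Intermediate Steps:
$b{\left(N \right)} = 5 + N$
$q{\left(O \right)} = - 4 O$ ($q{\left(O \right)} = O - 5 O = - 4 O$)
$n = 21$ ($n = 1 \left(\left(-1 + \left(5 + 3\right)\right) + 14\right) = 1 \left(\left(-1 + 8\right) + 14\right) = 1 \left(7 + 14\right) = 1 \cdot 21 = 21$)
$C = -135$ ($C = \left(-4\right) \left(-20\right) - 215 = 80 - 215 = -135$)
$n C = 21 \left(-135\right) = -2835$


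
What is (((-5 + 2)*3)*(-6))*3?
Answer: 162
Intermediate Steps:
(((-5 + 2)*3)*(-6))*3 = (-3*3*(-6))*3 = -9*(-6)*3 = 54*3 = 162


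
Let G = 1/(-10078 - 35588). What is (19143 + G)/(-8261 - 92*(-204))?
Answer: 874184237/479812662 ≈ 1.8219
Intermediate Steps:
G = -1/45666 (G = 1/(-45666) = -1/45666 ≈ -2.1898e-5)
(19143 + G)/(-8261 - 92*(-204)) = (19143 - 1/45666)/(-8261 - 92*(-204)) = 874184237/(45666*(-8261 + 18768)) = (874184237/45666)/10507 = (874184237/45666)*(1/10507) = 874184237/479812662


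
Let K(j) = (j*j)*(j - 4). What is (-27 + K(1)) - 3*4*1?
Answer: -42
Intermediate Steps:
K(j) = j²*(-4 + j)
(-27 + K(1)) - 3*4*1 = (-27 + 1²*(-4 + 1)) - 3*4*1 = (-27 + 1*(-3)) - 12*1 = (-27 - 3) - 12 = -30 - 12 = -42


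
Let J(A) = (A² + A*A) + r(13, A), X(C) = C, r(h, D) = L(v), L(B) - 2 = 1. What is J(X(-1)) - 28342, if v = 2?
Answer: -28337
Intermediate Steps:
L(B) = 3 (L(B) = 2 + 1 = 3)
r(h, D) = 3
J(A) = 3 + 2*A² (J(A) = (A² + A*A) + 3 = (A² + A²) + 3 = 2*A² + 3 = 3 + 2*A²)
J(X(-1)) - 28342 = (3 + 2*(-1)²) - 28342 = (3 + 2*1) - 28342 = (3 + 2) - 28342 = 5 - 28342 = -28337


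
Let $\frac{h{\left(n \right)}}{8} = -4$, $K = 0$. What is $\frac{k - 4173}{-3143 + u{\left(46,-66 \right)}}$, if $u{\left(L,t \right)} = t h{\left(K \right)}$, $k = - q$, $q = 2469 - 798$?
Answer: $\frac{5844}{1031} \approx 5.6683$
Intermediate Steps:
$h{\left(n \right)} = -32$ ($h{\left(n \right)} = 8 \left(-4\right) = -32$)
$q = 1671$ ($q = 2469 - 798 = 1671$)
$k = -1671$ ($k = \left(-1\right) 1671 = -1671$)
$u{\left(L,t \right)} = - 32 t$ ($u{\left(L,t \right)} = t \left(-32\right) = - 32 t$)
$\frac{k - 4173}{-3143 + u{\left(46,-66 \right)}} = \frac{-1671 - 4173}{-3143 - -2112} = - \frac{5844}{-3143 + 2112} = - \frac{5844}{-1031} = \left(-5844\right) \left(- \frac{1}{1031}\right) = \frac{5844}{1031}$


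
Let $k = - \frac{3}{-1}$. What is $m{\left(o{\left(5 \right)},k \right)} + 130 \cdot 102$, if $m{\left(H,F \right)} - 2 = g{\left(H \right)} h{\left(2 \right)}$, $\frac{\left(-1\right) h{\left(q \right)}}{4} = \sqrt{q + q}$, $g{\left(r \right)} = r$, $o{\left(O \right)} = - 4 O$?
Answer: $13422$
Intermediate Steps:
$h{\left(q \right)} = - 4 \sqrt{2} \sqrt{q}$ ($h{\left(q \right)} = - 4 \sqrt{q + q} = - 4 \sqrt{2 q} = - 4 \sqrt{2} \sqrt{q}$)
$k = 3$ ($k = \left(-3\right) \left(-1\right) = 3$)
$m{\left(H,F \right)} = 2 - 8 H$ ($m{\left(H,F \right)} = 2 + H \left(- 4 \sqrt{2} \sqrt{2}\right) = 2 + H \left(-8\right) = 2 - 8 H$)
$m{\left(o{\left(5 \right)},k \right)} + 130 \cdot 102 = \left(2 - 8 \left(\left(-4\right) 5\right)\right) + 130 \cdot 102 = \left(2 - -160\right) + 13260 = \left(2 + 160\right) + 13260 = 162 + 13260 = 13422$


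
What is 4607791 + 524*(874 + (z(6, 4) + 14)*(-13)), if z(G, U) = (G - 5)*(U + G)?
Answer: 4902279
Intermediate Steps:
z(G, U) = (-5 + G)*(G + U)
4607791 + 524*(874 + (z(6, 4) + 14)*(-13)) = 4607791 + 524*(874 + ((6**2 - 5*6 - 5*4 + 6*4) + 14)*(-13)) = 4607791 + 524*(874 + ((36 - 30 - 20 + 24) + 14)*(-13)) = 4607791 + 524*(874 + (10 + 14)*(-13)) = 4607791 + 524*(874 + 24*(-13)) = 4607791 + 524*(874 - 312) = 4607791 + 524*562 = 4607791 + 294488 = 4902279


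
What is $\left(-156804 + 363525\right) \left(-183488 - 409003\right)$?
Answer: $-122480332011$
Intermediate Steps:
$\left(-156804 + 363525\right) \left(-183488 - 409003\right) = 206721 \left(-592491\right) = -122480332011$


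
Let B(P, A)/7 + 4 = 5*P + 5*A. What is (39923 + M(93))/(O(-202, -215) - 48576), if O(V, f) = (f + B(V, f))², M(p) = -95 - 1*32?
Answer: 9949/55029417 ≈ 0.00018079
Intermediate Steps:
M(p) = -127 (M(p) = -95 - 32 = -127)
B(P, A) = -28 + 35*A + 35*P (B(P, A) = -28 + 7*(5*P + 5*A) = -28 + 7*(5*A + 5*P) = -28 + (35*A + 35*P) = -28 + 35*A + 35*P)
O(V, f) = (-28 + 35*V + 36*f)² (O(V, f) = (f + (-28 + 35*f + 35*V))² = (f + (-28 + 35*V + 35*f))² = (-28 + 35*V + 36*f)²)
(39923 + M(93))/(O(-202, -215) - 48576) = (39923 - 127)/((-28 + 35*(-202) + 36*(-215))² - 48576) = 39796/((-28 - 7070 - 7740)² - 48576) = 39796/((-14838)² - 48576) = 39796/(220166244 - 48576) = 39796/220117668 = 39796*(1/220117668) = 9949/55029417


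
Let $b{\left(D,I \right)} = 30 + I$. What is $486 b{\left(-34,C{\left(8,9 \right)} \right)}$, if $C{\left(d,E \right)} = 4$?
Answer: $16524$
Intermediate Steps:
$486 b{\left(-34,C{\left(8,9 \right)} \right)} = 486 \left(30 + 4\right) = 486 \cdot 34 = 16524$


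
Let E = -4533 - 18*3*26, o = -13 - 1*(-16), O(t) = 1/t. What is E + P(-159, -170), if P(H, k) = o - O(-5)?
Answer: -29669/5 ≈ -5933.8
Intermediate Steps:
o = 3 (o = -13 + 16 = 3)
P(H, k) = 16/5 (P(H, k) = 3 - 1/(-5) = 3 - 1*(-1/5) = 3 + 1/5 = 16/5)
E = -5937 (E = -4533 - 54*26 = -4533 - 1*1404 = -4533 - 1404 = -5937)
E + P(-159, -170) = -5937 + 16/5 = -29669/5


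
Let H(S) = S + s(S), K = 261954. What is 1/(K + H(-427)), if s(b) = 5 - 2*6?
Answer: 1/261520 ≈ 3.8238e-6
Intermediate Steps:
s(b) = -7 (s(b) = 5 - 12 = -7)
H(S) = -7 + S (H(S) = S - 7 = -7 + S)
1/(K + H(-427)) = 1/(261954 + (-7 - 427)) = 1/(261954 - 434) = 1/261520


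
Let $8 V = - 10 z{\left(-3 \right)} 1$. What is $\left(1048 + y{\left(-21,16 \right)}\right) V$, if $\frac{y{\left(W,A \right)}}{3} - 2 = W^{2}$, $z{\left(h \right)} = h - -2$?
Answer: $\frac{11885}{4} \approx 2971.3$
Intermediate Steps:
$z{\left(h \right)} = 2 + h$ ($z{\left(h \right)} = h + 2 = 2 + h$)
$y{\left(W,A \right)} = 6 + 3 W^{2}$
$V = \frac{5}{4}$ ($V = \frac{- 10 \left(2 - 3\right) 1}{8} = \frac{\left(-10\right) \left(-1\right) 1}{8} = \frac{10 \cdot 1}{8} = \frac{1}{8} \cdot 10 = \frac{5}{4} \approx 1.25$)
$\left(1048 + y{\left(-21,16 \right)}\right) V = \left(1048 + \left(6 + 3 \left(-21\right)^{2}\right)\right) \frac{5}{4} = \left(1048 + \left(6 + 3 \cdot 441\right)\right) \frac{5}{4} = \left(1048 + \left(6 + 1323\right)\right) \frac{5}{4} = \left(1048 + 1329\right) \frac{5}{4} = 2377 \cdot \frac{5}{4} = \frac{11885}{4}$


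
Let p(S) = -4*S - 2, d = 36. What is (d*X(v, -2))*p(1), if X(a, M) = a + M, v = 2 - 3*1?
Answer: 648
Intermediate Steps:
p(S) = -2 - 4*S
v = -1 (v = 2 - 3 = -1)
X(a, M) = M + a
(d*X(v, -2))*p(1) = (36*(-2 - 1))*(-2 - 4*1) = (36*(-3))*(-2 - 4) = -108*(-6) = 648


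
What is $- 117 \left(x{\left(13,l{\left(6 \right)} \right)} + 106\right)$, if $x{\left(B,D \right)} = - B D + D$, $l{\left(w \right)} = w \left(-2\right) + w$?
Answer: $-20826$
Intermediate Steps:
$l{\left(w \right)} = - w$ ($l{\left(w \right)} = - 2 w + w = - w$)
$x{\left(B,D \right)} = D - B D$ ($x{\left(B,D \right)} = - B D + D = D - B D$)
$- 117 \left(x{\left(13,l{\left(6 \right)} \right)} + 106\right) = - 117 \left(\left(-1\right) 6 \left(1 - 13\right) + 106\right) = - 117 \left(- 6 \left(1 - 13\right) + 106\right) = - 117 \left(\left(-6\right) \left(-12\right) + 106\right) = - 117 \left(72 + 106\right) = \left(-117\right) 178 = -20826$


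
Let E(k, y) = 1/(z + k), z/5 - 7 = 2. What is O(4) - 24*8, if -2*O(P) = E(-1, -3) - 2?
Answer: -16809/88 ≈ -191.01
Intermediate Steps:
z = 45 (z = 35 + 5*2 = 35 + 10 = 45)
E(k, y) = 1/(45 + k)
O(P) = 87/88 (O(P) = -(1/(45 - 1) - 2)/2 = -(1/44 - 2)/2 = -1/2*(-87/44) = 87/88)
O(4) - 24*8 = 87/88 - 24*8 = 87/88 - 192 = -16809/88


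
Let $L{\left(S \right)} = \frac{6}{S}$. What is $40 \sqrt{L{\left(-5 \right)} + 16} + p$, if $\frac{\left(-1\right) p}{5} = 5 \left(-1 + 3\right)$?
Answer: $-50 + 8 \sqrt{370} \approx 103.88$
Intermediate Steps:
$p = -50$ ($p = - 5 \cdot 5 \left(-1 + 3\right) = - 5 \cdot 5 \cdot 2 = \left(-5\right) 10 = -50$)
$40 \sqrt{L{\left(-5 \right)} + 16} + p = 40 \sqrt{\frac{6}{-5} + 16} - 50 = 40 \sqrt{6 \left(- \frac{1}{5}\right) + 16} - 50 = 40 \sqrt{- \frac{6}{5} + 16} - 50 = 40 \sqrt{\frac{74}{5}} - 50 = 40 \frac{\sqrt{370}}{5} - 50 = 8 \sqrt{370} - 50 = -50 + 8 \sqrt{370}$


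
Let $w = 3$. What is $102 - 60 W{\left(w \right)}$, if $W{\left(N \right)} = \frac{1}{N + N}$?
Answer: $92$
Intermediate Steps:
$W{\left(N \right)} = \frac{1}{2 N}$
$102 - 60 W{\left(w \right)} = 102 - 60 \frac{1}{2 \cdot 3} = 102 - 60 \cdot \frac{1}{2} \cdot \frac{1}{3} = 102 - 10 = 92$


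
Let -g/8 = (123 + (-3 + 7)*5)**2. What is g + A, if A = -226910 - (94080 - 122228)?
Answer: -362354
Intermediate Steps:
g = -163592 (g = -8*(123 + (-3 + 7)*5)**2 = -8*(123 + 4*5)**2 = -8*(123 + 20)**2 = -8*143**2 = -8*20449 = -163592)
A = -198762 (A = -226910 - 1*(-28148) = -226910 + 28148 = -198762)
g + A = -163592 - 198762 = -362354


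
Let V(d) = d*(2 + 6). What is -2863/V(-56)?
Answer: 409/64 ≈ 6.3906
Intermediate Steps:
V(d) = 8*d (V(d) = d*8 = 8*d)
-2863/V(-56) = -2863/(8*(-56)) = -2863/(-448) = -2863*(-1/448) = 409/64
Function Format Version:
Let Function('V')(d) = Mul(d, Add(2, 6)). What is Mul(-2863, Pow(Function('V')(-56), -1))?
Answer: Rational(409, 64) ≈ 6.3906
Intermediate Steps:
Function('V')(d) = Mul(8, d) (Function('V')(d) = Mul(d, 8) = Mul(8, d))
Mul(-2863, Pow(Function('V')(-56), -1)) = Mul(-2863, Pow(Mul(8, -56), -1)) = Mul(-2863, Pow(-448, -1)) = Mul(-2863, Rational(-1, 448)) = Rational(409, 64)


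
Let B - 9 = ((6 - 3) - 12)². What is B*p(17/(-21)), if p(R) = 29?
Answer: 2610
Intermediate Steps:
B = 90 (B = 9 + ((6 - 3) - 12)² = 9 + (3 - 12)² = 9 + (-9)² = 9 + 81 = 90)
B*p(17/(-21)) = 90*29 = 2610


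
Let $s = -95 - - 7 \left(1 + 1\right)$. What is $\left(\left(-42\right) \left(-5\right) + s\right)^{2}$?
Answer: $16641$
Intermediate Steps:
$s = -81$ ($s = -95 - \left(-7\right) 2 = -95 - -14 = -95 + 14 = -81$)
$\left(\left(-42\right) \left(-5\right) + s\right)^{2} = \left(\left(-42\right) \left(-5\right) - 81\right)^{2} = \left(210 - 81\right)^{2} = 129^{2} = 16641$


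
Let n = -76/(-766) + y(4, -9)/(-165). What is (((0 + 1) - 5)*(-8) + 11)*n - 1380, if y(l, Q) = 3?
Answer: -28996299/21065 ≈ -1376.5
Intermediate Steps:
n = 1707/21065 (n = -76/(-766) + 3/(-165) = -76*(-1/766) + 3*(-1/165) = 38/383 - 1/55 = 1707/21065 ≈ 0.081035)
(((0 + 1) - 5)*(-8) + 11)*n - 1380 = (((0 + 1) - 5)*(-8) + 11)*(1707/21065) - 1380 = ((1 - 5)*(-8) + 11)*(1707/21065) - 1380 = (-4*(-8) + 11)*(1707/21065) - 1380 = (32 + 11)*(1707/21065) - 1380 = 43*(1707/21065) - 1380 = 73401/21065 - 1380 = -28996299/21065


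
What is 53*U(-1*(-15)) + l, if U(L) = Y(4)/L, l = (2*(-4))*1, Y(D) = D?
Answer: 92/15 ≈ 6.1333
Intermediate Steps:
l = -8 (l = -8*1 = -8)
U(L) = 4/L
53*U(-1*(-15)) + l = 53*(4/((-1*(-15)))) - 8 = 53*(4/15) - 8 = 212/15 - 8 = 92/15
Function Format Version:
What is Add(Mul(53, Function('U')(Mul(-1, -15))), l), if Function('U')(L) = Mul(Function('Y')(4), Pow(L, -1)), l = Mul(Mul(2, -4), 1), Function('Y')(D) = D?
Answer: Rational(92, 15) ≈ 6.1333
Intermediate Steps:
l = -8 (l = Mul(-8, 1) = -8)
Function('U')(L) = Mul(4, Pow(L, -1))
Add(Mul(53, Function('U')(Mul(-1, -15))), l) = Add(Mul(53, Mul(4, Pow(Mul(-1, -15), -1))), -8) = Add(Mul(53, Mul(4, Pow(15, -1))), -8) = Add(Mul(53, Mul(4, Rational(1, 15))), -8) = Add(Mul(53, Rational(4, 15)), -8) = Add(Rational(212, 15), -8) = Rational(92, 15)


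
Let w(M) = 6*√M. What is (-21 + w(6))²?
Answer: 657 - 252*√6 ≈ 39.729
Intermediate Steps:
(-21 + w(6))² = (-21 + 6*√6)²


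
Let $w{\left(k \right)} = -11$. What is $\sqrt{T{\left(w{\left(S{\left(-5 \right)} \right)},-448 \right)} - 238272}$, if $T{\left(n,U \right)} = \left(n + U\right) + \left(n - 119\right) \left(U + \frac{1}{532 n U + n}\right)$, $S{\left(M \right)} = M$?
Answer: $\frac{i \sqrt{49622262417231141}}{524337} \approx 424.84 i$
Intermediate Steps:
$T{\left(n,U \right)} = U + n + \left(-119 + n\right) \left(U + \frac{1}{n + 532 U n}\right)$ ($T{\left(n,U \right)} = \left(U + n\right) + \left(-119 + n\right) \left(U + \frac{1}{532 U n + n}\right) = \left(U + n\right) + \left(-119 + n\right) \left(U + \frac{1}{n + 532 U n}\right) = U + n + \left(-119 + n\right) \left(U + \frac{1}{n + 532 U n}\right)$)
$\sqrt{T{\left(w{\left(S{\left(-5 \right)} \right)},-448 \right)} - 238272} = \sqrt{\frac{-119 - 11 + \left(-11\right)^{2} - - 690536 \left(-448\right)^{2} - \left(-52864\right) \left(-11\right) + 532 \left(-448\right)^{2} \left(-11\right)^{2} + 533 \left(-448\right) \left(-11\right)^{2}}{\left(-11\right) \left(1 + 532 \left(-448\right)\right)} - 238272} = \sqrt{- \frac{-119 - 11 + 121 - \left(-690536\right) 200704 - 581504 + 532 \cdot 200704 \cdot 121 + 533 \left(-448\right) 121}{11 \left(1 - 238336\right)} - 238272} = \sqrt{- \frac{-119 - 11 + 121 + 138593337344 - 581504 + 12919717888 - 28892864}{11 \left(-238335\right)} - 238272} = \sqrt{\left(- \frac{1}{11}\right) \left(- \frac{1}{238335}\right) 151483580855 - 238272} = \sqrt{\frac{30296716171}{524337} - 238272} = \sqrt{- \frac{94638109493}{524337}} = \frac{i \sqrt{49622262417231141}}{524337}$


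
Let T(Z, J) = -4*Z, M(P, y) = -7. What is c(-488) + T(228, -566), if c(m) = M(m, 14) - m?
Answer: -431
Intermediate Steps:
c(m) = -7 - m
c(-488) + T(228, -566) = (-7 - 1*(-488)) - 4*228 = (-7 + 488) - 912 = 481 - 912 = -431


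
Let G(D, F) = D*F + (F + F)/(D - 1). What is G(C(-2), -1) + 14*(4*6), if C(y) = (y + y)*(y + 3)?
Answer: 1702/5 ≈ 340.40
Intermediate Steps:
C(y) = 2*y*(3 + y) (C(y) = (2*y)*(3 + y) = 2*y*(3 + y))
G(D, F) = D*F + 2*F/(-1 + D) (G(D, F) = D*F + (2*F)/(-1 + D) = D*F + 2*F/(-1 + D))
G(C(-2), -1) + 14*(4*6) = -(2 + (2*(-2)*(3 - 2))² - 2*(-2)*(3 - 2))/(-1 + 2*(-2)*(3 - 2)) + 14*(4*6) = -(2 + (2*(-2)*1)² - 2*(-2))/(-1 + 2*(-2)*1) + 14*24 = -(2 + (-4)² - 1*(-4))/(-1 - 4) + 336 = -1*(2 + 16 + 4)/(-5) + 336 = -1*(-⅕)*22 + 336 = 22/5 + 336 = 1702/5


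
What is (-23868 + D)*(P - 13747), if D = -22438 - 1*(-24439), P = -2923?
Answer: 364522890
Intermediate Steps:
D = 2001 (D = -22438 + 24439 = 2001)
(-23868 + D)*(P - 13747) = (-23868 + 2001)*(-2923 - 13747) = -21867*(-16670) = 364522890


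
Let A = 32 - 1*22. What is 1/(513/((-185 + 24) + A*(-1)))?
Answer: -⅓ ≈ -0.33333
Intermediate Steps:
A = 10 (A = 32 - 22 = 10)
1/(513/((-185 + 24) + A*(-1))) = 1/(513/((-185 + 24) + 10*(-1))) = 1/(513/(-161 - 10)) = 1/(513/(-171)) = 1/(513*(-1/171)) = 1/(-3) = -⅓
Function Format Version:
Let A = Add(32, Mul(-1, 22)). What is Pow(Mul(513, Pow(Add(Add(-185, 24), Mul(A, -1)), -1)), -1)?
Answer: Rational(-1, 3) ≈ -0.33333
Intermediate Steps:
A = 10 (A = Add(32, -22) = 10)
Pow(Mul(513, Pow(Add(Add(-185, 24), Mul(A, -1)), -1)), -1) = Pow(Mul(513, Pow(Add(Add(-185, 24), Mul(10, -1)), -1)), -1) = Pow(Mul(513, Pow(Add(-161, -10), -1)), -1) = Pow(Mul(513, Pow(-171, -1)), -1) = Pow(Mul(513, Rational(-1, 171)), -1) = Pow(-3, -1) = Rational(-1, 3)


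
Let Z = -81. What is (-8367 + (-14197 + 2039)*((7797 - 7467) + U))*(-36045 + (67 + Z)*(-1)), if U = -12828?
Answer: -5474633623827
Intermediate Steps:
(-8367 + (-14197 + 2039)*((7797 - 7467) + U))*(-36045 + (67 + Z)*(-1)) = (-8367 + (-14197 + 2039)*((7797 - 7467) - 12828))*(-36045 + (67 - 81)*(-1)) = (-8367 - 12158*(330 - 12828))*(-36045 - 14*(-1)) = (-8367 - 12158*(-12498))*(-36045 + 14) = (-8367 + 151950684)*(-36031) = 151942317*(-36031) = -5474633623827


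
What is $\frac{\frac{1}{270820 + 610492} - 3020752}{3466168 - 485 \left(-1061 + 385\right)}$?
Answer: $- \frac{2662224986623}{3343722404736} \approx -0.79619$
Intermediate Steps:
$\frac{\frac{1}{270820 + 610492} - 3020752}{3466168 - 485 \left(-1061 + 385\right)} = \frac{\frac{1}{881312} - 3020752}{3466168 - -327860} = \frac{\frac{1}{881312} - 3020752}{3466168 + 327860} = - \frac{2662224986623}{881312 \cdot 3794028} = \left(- \frac{2662224986623}{881312}\right) \frac{1}{3794028} = - \frac{2662224986623}{3343722404736}$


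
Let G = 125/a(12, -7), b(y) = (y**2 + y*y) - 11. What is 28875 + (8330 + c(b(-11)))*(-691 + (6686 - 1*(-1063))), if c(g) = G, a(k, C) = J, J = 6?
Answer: 176907170/3 ≈ 5.8969e+7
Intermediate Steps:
b(y) = -11 + 2*y**2 (b(y) = (y**2 + y**2) - 11 = 2*y**2 - 11 = -11 + 2*y**2)
a(k, C) = 6
G = 125/6 ≈ 20.833
c(g) = 125/6
28875 + (8330 + c(b(-11)))*(-691 + (6686 - 1*(-1063))) = 28875 + (8330 + 125/6)*(-691 + (6686 - 1*(-1063))) = 28875 + 50105*(-691 + (6686 + 1063))/6 = 28875 + 50105*(-691 + 7749)/6 = 28875 + (50105/6)*7058 = 28875 + 176820545/3 = 176907170/3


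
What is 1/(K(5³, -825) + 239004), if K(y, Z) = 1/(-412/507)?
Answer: 412/98469141 ≈ 4.1841e-6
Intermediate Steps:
K(y, Z) = -507/412 (K(y, Z) = 1/(-412*1/507) = 1/(-412/507) = -507/412)
1/(K(5³, -825) + 239004) = 1/(-507/412 + 239004) = 1/(98469141/412) = 412/98469141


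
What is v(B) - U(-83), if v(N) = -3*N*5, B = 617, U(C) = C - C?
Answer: -9255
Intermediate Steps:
U(C) = 0
v(N) = -15*N
v(B) - U(-83) = -15*617 - 1*0 = -9255 + 0 = -9255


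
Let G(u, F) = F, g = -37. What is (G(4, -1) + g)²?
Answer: 1444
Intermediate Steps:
(G(4, -1) + g)² = (-1 - 37)² = (-38)² = 1444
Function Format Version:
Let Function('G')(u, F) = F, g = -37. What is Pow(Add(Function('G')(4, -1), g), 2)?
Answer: 1444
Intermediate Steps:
Pow(Add(Function('G')(4, -1), g), 2) = Pow(Add(-1, -37), 2) = Pow(-38, 2) = 1444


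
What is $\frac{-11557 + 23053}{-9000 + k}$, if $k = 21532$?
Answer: $\frac{2874}{3133} \approx 0.91733$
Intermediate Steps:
$\frac{-11557 + 23053}{-9000 + k} = \frac{-11557 + 23053}{-9000 + 21532} = \frac{11496}{12532} = 11496 \cdot \frac{1}{12532} = \frac{2874}{3133}$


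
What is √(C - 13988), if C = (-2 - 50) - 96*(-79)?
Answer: 2*I*√1614 ≈ 80.349*I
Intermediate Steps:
C = 7532 (C = -52 + 7584 = 7532)
√(C - 13988) = √(7532 - 13988) = √(-6456) = 2*I*√1614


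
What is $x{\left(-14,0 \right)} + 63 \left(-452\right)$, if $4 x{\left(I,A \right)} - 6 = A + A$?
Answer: $- \frac{56949}{2} \approx -28475.0$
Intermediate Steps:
$x{\left(I,A \right)} = \frac{3}{2} + \frac{A}{2}$ ($x{\left(I,A \right)} = \frac{3}{2} + \frac{A + A}{4} = \frac{3}{2} + \frac{2 A}{4} = \frac{3}{2} + \frac{A}{2}$)
$x{\left(-14,0 \right)} + 63 \left(-452\right) = \left(\frac{3}{2} + \frac{1}{2} \cdot 0\right) + 63 \left(-452\right) = \left(\frac{3}{2} + 0\right) - 28476 = \frac{3}{2} - 28476 = - \frac{56949}{2}$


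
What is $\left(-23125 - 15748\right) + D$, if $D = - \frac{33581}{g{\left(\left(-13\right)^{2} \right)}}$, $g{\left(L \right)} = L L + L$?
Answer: $- \frac{1116854871}{28730} \approx -38874.0$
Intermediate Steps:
$g{\left(L \right)} = L + L^{2}$ ($g{\left(L \right)} = L^{2} + L = L + L^{2}$)
$D = - \frac{33581}{28730}$ ($D = - \frac{33581}{\left(-13\right)^{2} \left(1 + \left(-13\right)^{2}\right)} = - \frac{33581}{169 \left(1 + 169\right)} = - \frac{33581}{169 \cdot 170} = - \frac{33581}{28730} \approx -1.1688$)
$\left(-23125 - 15748\right) + D = \left(-23125 - 15748\right) - \frac{33581}{28730} = -38873 - \frac{33581}{28730} = - \frac{1116854871}{28730}$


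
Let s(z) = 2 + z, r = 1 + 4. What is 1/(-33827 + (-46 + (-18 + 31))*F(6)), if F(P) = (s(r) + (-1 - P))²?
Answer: -1/33827 ≈ -2.9562e-5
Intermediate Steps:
r = 5
F(P) = (6 - P)² (F(P) = ((2 + 5) + (-1 - P))² = (7 + (-1 - P))² = (6 - P)²)
1/(-33827 + (-46 + (-18 + 31))*F(6)) = 1/(-33827 + (-46 + (-18 + 31))*(-6 + 6)²) = 1/(-33827 + (-46 + 13)*0²) = 1/(-33827 - 33*0) = 1/(-33827 + 0) = 1/(-33827) = -1/33827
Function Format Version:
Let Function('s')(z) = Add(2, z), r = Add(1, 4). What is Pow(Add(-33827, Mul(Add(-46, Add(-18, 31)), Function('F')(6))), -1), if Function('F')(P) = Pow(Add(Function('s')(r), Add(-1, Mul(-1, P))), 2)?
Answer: Rational(-1, 33827) ≈ -2.9562e-5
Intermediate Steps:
r = 5
Function('F')(P) = Pow(Add(6, Mul(-1, P)), 2) (Function('F')(P) = Pow(Add(Add(2, 5), Add(-1, Mul(-1, P))), 2) = Pow(Add(7, Add(-1, Mul(-1, P))), 2) = Pow(Add(6, Mul(-1, P)), 2))
Pow(Add(-33827, Mul(Add(-46, Add(-18, 31)), Function('F')(6))), -1) = Pow(Add(-33827, Mul(Add(-46, Add(-18, 31)), Pow(Add(-6, 6), 2))), -1) = Pow(Add(-33827, Mul(Add(-46, 13), Pow(0, 2))), -1) = Pow(Add(-33827, Mul(-33, 0)), -1) = Pow(Add(-33827, 0), -1) = Pow(-33827, -1) = Rational(-1, 33827)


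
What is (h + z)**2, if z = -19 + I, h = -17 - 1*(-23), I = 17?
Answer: 16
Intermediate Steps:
h = 6 (h = -17 + 23 = 6)
z = -2 (z = -19 + 17 = -2)
(h + z)**2 = (6 - 2)**2 = 4**2 = 16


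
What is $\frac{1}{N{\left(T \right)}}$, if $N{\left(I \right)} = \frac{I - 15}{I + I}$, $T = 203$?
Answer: $\frac{203}{94} \approx 2.1596$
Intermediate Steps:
$N{\left(I \right)} = \frac{-15 + I}{2 I}$
$\frac{1}{N{\left(T \right)}} = \frac{1}{\frac{1}{2} \cdot \frac{1}{203} \left(-15 + 203\right)} = \frac{1}{\frac{1}{2} \cdot \frac{1}{203} \cdot 188} = \frac{1}{\frac{94}{203}} = \frac{203}{94}$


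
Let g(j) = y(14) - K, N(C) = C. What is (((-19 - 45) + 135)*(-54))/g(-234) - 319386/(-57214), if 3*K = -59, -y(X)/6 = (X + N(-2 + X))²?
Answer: 2262760251/346402163 ≈ 6.5322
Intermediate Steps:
y(X) = -6*(-2 + 2*X)² (y(X) = -6*(X + (-2 + X))² = -6*(-2 + 2*X)²)
K = -59/3 (K = (⅓)*(-59) = -59/3 ≈ -19.667)
g(j) = -12109/3 (g(j) = -24*(-1 + 14)² - 1*(-59/3) = -24*13² + 59/3 = -24*169 + 59/3 = -4056 + 59/3 = -12109/3)
(((-19 - 45) + 135)*(-54))/g(-234) - 319386/(-57214) = (((-19 - 45) + 135)*(-54))/(-12109/3) - 319386/(-57214) = ((-64 + 135)*(-54))*(-3/12109) - 319386*(-1/57214) = (71*(-54))*(-3/12109) + 159693/28607 = -3834*(-3/12109) + 159693/28607 = 11502/12109 + 159693/28607 = 2262760251/346402163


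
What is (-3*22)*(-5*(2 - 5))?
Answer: -990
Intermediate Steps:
(-3*22)*(-5*(2 - 5)) = -(-330)*(-3) = -66*15 = -990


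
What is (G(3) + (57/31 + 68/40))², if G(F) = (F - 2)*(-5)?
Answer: 205209/96100 ≈ 2.1354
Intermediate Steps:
G(F) = 10 - 5*F (G(F) = (-2 + F)*(-5) = 10 - 5*F)
(G(3) + (57/31 + 68/40))² = ((10 - 5*3) + (57/31 + 68/40))² = ((10 - 15) + (57*(1/31) + 68*(1/40)))² = (-5 + (57/31 + 17/10))² = (-5 + 1097/310)² = (-453/310)² = 205209/96100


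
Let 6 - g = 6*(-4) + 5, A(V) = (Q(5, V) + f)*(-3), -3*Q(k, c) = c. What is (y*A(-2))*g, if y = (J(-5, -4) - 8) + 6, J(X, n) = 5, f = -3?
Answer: 525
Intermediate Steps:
Q(k, c) = -c/3
A(V) = 9 + V (A(V) = (-V/3 - 3)*(-3) = (-3 - V/3)*(-3) = 9 + V)
g = 25 (g = 6 - (6*(-4) + 5) = 6 - (-24 + 5) = 6 - 1*(-19) = 6 + 19 = 25)
y = 3 (y = (5 - 8) + 6 = -3 + 6 = 3)
(y*A(-2))*g = (3*(9 - 2))*25 = (3*7)*25 = 21*25 = 525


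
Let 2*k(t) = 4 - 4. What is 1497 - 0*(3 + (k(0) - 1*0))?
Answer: 1497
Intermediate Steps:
k(t) = 0 (k(t) = (4 - 4)/2 = (½)*0 = 0)
1497 - 0*(3 + (k(0) - 1*0)) = 1497 - 0*(3 + (0 - 1*0)) = 1497 - 0*(3 + (0 + 0)) = 1497 - 0*(3 + 0) = 1497 - 0*3 = 1497 - 1*0 = 1497 + 0 = 1497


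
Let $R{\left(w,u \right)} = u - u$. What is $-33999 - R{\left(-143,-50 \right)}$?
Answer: $-33999$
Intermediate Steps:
$R{\left(w,u \right)} = 0$
$-33999 - R{\left(-143,-50 \right)} = -33999 - 0 = -33999 + 0 = -33999$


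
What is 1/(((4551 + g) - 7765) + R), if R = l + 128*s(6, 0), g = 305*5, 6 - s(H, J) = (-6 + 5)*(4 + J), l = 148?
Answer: -1/261 ≈ -0.0038314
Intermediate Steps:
s(H, J) = 10 + J (s(H, J) = 6 - (-6 + 5)*(4 + J) = 6 - (-1)*(4 + J) = 6 - (-4 - J) = 6 + (4 + J) = 10 + J)
g = 1525
R = 1428 (R = 148 + 128*(10 + 0) = 148 + 128*10 = 148 + 1280 = 1428)
1/(((4551 + g) - 7765) + R) = 1/(((4551 + 1525) - 7765) + 1428) = 1/((6076 - 7765) + 1428) = 1/(-1689 + 1428) = 1/(-261) = -1/261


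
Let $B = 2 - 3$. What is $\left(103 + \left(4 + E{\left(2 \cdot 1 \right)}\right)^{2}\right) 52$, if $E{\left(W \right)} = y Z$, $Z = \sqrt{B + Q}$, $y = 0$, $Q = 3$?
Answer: $6188$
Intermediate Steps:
$B = -1$ ($B = 2 - 3 = -1$)
$Z = \sqrt{2}$ ($Z = \sqrt{-1 + 3} = \sqrt{2} \approx 1.4142$)
$E{\left(W \right)} = 0$ ($E{\left(W \right)} = 0 \sqrt{2} = 0$)
$\left(103 + \left(4 + E{\left(2 \cdot 1 \right)}\right)^{2}\right) 52 = \left(103 + \left(4 + 0\right)^{2}\right) 52 = \left(103 + 4^{2}\right) 52 = \left(103 + 16\right) 52 = 119 \cdot 52 = 6188$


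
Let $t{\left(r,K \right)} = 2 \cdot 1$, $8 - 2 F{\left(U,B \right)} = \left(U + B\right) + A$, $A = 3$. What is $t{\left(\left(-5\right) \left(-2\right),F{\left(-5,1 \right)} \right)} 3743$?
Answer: $7486$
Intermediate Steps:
$F{\left(U,B \right)} = \frac{5}{2} - \frac{B}{2} - \frac{U}{2}$ ($F{\left(U,B \right)} = 4 - \frac{\left(U + B\right) + 3}{2} = 4 - \frac{\left(B + U\right) + 3}{2} = 4 - \frac{3 + B + U}{2} = 4 - \left(\frac{3}{2} + \frac{B}{2} + \frac{U}{2}\right) = \frac{5}{2} - \frac{B}{2} - \frac{U}{2}$)
$t{\left(r,K \right)} = 2$
$t{\left(\left(-5\right) \left(-2\right),F{\left(-5,1 \right)} \right)} 3743 = 2 \cdot 3743 = 7486$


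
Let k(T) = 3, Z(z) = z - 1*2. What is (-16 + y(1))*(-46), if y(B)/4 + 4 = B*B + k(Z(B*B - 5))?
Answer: 736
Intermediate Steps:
Z(z) = -2 + z (Z(z) = z - 2 = -2 + z)
y(B) = -4 + 4*B**2 (y(B) = -16 + 4*(B*B + 3) = -16 + 4*(B**2 + 3) = -16 + 4*(3 + B**2) = -16 + (12 + 4*B**2) = -4 + 4*B**2)
(-16 + y(1))*(-46) = (-16 + (-4 + 4*1**2))*(-46) = (-16 + (-4 + 4*1))*(-46) = (-16 + (-4 + 4))*(-46) = (-16 + 0)*(-46) = -16*(-46) = 736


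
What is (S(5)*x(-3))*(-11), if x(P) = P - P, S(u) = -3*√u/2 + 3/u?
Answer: 0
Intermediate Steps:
S(u) = 3/u - 3*√u/2 (S(u) = -3*√u*(½) + 3/u = -3*√u/2 + 3/u = 3/u - 3*√u/2)
x(P) = 0
(S(5)*x(-3))*(-11) = (((3/2)*(2 - 5^(3/2))/5)*0)*(-11) = (((3/2)*(⅕)*(2 - 5*√5))*0)*(-11) = ((⅗ - 3*√5/2)*0)*(-11) = 0*(-11) = 0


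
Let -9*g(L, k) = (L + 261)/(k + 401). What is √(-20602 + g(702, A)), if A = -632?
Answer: I*√1099318605/231 ≈ 143.53*I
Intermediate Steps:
g(L, k) = -(261 + L)/(9*(401 + k)) (g(L, k) = -(L + 261)/(9*(k + 401)) = -(261 + L)/(9*(401 + k)))
√(-20602 + g(702, A)) = √(-20602 + (-261 - 1*702)/(9*(401 - 632))) = √(-20602 + (⅑)*(-261 - 702)/(-231)) = √(-20602 + (⅑)*(-1/231)*(-963)) = √(-20602 + 107/231) = √(-4758955/231) = I*√1099318605/231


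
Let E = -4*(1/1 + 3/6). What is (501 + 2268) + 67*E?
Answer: 2367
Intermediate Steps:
E = -6 (E = -4*(1*1 + 3*(⅙)) = -4*(1 + ½) = -4*3/2 = -6)
(501 + 2268) + 67*E = (501 + 2268) + 67*(-6) = 2769 - 402 = 2367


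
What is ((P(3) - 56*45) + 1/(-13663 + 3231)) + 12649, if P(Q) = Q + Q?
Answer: 105728319/10432 ≈ 10135.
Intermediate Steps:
P(Q) = 2*Q
((P(3) - 56*45) + 1/(-13663 + 3231)) + 12649 = ((2*3 - 56*45) + 1/(-13663 + 3231)) + 12649 = ((6 - 2520) + 1/(-10432)) + 12649 = (-2514 - 1/10432) + 12649 = -26226049/10432 + 12649 = 105728319/10432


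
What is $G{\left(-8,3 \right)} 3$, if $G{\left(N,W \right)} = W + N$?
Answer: $-15$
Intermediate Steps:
$G{\left(N,W \right)} = N + W$
$G{\left(-8,3 \right)} 3 = \left(-8 + 3\right) 3 = \left(-5\right) 3 = -15$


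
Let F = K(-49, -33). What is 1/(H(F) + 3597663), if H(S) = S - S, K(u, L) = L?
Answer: 1/3597663 ≈ 2.7796e-7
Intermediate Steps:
F = -33
H(S) = 0
1/(H(F) + 3597663) = 1/(0 + 3597663) = 1/3597663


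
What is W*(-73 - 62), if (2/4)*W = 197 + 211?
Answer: -110160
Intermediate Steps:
W = 816 (W = 2*(197 + 211) = 2*408 = 816)
W*(-73 - 62) = 816*(-73 - 62) = 816*(-135) = -110160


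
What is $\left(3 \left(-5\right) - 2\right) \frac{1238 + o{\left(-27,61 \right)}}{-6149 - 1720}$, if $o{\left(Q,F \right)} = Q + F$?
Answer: $\frac{7208}{2623} \approx 2.748$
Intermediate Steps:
$o{\left(Q,F \right)} = F + Q$
$\left(3 \left(-5\right) - 2\right) \frac{1238 + o{\left(-27,61 \right)}}{-6149 - 1720} = \left(3 \left(-5\right) - 2\right) \frac{1238 + \left(61 - 27\right)}{-6149 - 1720} = \left(-15 - 2\right) \frac{1238 + 34}{-7869} = - 17 \cdot 1272 \left(- \frac{1}{7869}\right) = \left(-17\right) \left(- \frac{424}{2623}\right) = \frac{7208}{2623}$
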